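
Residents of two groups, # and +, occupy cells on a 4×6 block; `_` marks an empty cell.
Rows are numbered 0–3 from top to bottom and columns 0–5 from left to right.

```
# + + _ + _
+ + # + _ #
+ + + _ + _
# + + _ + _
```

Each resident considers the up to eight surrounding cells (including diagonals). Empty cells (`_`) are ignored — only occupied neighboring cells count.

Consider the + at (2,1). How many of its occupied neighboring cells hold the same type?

6

Occupied neighbors of (2,1): (1,0)=+, (1,1)=+, (1,2)=#, (2,0)=+, (2,2)=+, (3,0)=#, (3,1)=+, (3,2)=+.
Same type (+): 6 of 8.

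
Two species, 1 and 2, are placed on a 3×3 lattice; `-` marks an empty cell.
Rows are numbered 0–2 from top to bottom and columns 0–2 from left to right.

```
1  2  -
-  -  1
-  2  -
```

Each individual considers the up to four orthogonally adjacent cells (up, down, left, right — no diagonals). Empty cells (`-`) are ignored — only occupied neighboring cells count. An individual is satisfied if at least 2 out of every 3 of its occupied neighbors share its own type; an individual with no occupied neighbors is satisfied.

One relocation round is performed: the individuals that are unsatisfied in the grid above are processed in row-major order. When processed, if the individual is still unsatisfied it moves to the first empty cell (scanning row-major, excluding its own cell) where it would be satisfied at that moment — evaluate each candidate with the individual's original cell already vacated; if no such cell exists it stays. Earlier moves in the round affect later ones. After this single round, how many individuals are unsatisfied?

Initially unsatisfied (in order): (0,0), (0,1).
  (0,0) → (1,0).
  (0,1): now satisfied by earlier moves; stays.
Resulting grid:
- 2 -
1 - 1
- 2 -
All satisfied now.

0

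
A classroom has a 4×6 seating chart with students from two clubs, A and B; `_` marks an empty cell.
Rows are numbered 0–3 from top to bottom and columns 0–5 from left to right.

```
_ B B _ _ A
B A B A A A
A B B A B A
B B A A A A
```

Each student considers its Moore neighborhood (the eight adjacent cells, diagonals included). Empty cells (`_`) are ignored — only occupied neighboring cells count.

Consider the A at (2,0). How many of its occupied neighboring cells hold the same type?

Occupied neighbors of (2,0): (1,0)=B, (1,1)=A, (2,1)=B, (3,0)=B, (3,1)=B.
Same type (A): 1 of 5.

1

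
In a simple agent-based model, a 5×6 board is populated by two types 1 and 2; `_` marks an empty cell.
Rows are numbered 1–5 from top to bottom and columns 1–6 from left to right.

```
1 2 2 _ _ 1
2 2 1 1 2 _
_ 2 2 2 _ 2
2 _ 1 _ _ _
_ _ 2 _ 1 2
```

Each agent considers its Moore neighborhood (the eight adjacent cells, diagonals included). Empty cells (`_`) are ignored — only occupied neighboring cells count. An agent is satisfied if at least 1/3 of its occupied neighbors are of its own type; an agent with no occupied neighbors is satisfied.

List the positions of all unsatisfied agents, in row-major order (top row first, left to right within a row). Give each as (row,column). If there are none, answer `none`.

(1,1), (1,6), (2,3), (2,4), (4,3), (5,3), (5,5), (5,6)

(1,1)1 0/3 ✗
(1,2)2 3/5 ✓
(1,3)2 2/4 ✓
(1,6)1 0/1 ✗
(2,1)2 3/4 ✓
(2,2)2 5/7 ✓
(2,3)1 1/7 ✗
(2,4)1 1/5 ✗
(2,5)2 2/4 ✓
(3,2)2 4/6 ✓
(3,3)2 3/6 ✓
(3,4)2 2/5 ✓
(3,6)2 1/1 ✓
(4,1)2 1/1 ✓
(4,3)1 0/4 ✗
(5,3)2 0/1 ✗
(5,5)1 0/1 ✗
(5,6)2 0/1 ✗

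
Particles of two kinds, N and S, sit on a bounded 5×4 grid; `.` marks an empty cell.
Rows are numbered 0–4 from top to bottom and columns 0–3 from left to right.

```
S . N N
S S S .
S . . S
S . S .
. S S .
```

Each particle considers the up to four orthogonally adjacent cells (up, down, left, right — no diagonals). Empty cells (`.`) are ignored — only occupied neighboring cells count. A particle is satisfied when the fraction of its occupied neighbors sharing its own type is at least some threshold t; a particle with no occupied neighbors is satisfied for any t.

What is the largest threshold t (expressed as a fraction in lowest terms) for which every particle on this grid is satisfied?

(0,0)S 1/1
(0,2)N 1/2
(0,3)N 1/1
(1,0)S 3/3
(1,1)S 2/2
(1,2)S 1/2
(2,0)S 2/2
(2,3)S — no occupied neighbors
(3,0)S 1/1
(3,2)S 1/1
(4,1)S 1/1
(4,2)S 2/2
The smallest same-type fraction is 1/2 at (0,2), which reduces to 1/2. Any threshold above that leaves this particle unsatisfied.

1/2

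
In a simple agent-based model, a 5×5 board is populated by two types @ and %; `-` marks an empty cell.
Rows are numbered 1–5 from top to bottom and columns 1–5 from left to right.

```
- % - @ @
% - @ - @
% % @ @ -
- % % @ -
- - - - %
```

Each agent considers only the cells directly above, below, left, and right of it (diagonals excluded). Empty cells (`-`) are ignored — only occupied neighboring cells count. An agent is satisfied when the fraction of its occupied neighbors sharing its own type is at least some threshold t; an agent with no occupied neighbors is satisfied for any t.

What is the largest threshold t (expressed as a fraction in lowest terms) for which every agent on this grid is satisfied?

1/3

Row 1: (1,2)% — no occupied neighbors · (1,4)@ 1/1 · (1,5)@ 2/2
Row 2: (2,1)% 1/1 · (2,3)@ 1/1 · (2,5)@ 1/1
Row 3: (3,1)% 2/2 · (3,2)% 2/3 · (3,3)@ 2/4 · (3,4)@ 2/2
Row 4: (4,2)% 2/2 · (4,3)% 1/3 · (4,4)@ 1/2
Row 5: (5,5)% — no occupied neighbors
The smallest same-type fraction is 1/3 at (4,3), which reduces to 1/3. Any threshold above that leaves this agent unsatisfied.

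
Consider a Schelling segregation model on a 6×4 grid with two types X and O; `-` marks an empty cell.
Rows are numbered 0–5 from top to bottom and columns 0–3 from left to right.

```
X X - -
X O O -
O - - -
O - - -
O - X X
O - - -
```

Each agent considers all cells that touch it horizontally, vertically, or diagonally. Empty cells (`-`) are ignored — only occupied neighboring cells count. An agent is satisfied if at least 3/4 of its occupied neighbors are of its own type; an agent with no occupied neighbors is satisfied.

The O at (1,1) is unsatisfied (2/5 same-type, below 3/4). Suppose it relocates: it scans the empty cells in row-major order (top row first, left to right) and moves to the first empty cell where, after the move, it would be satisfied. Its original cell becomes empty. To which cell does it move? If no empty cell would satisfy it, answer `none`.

Vacating (1,1). Empty cells in order:
  (0,2): 1/2 same-type → still unsatisfied.
  (0,3): 1/1 same-type → satisfied — stop here.

(0,3)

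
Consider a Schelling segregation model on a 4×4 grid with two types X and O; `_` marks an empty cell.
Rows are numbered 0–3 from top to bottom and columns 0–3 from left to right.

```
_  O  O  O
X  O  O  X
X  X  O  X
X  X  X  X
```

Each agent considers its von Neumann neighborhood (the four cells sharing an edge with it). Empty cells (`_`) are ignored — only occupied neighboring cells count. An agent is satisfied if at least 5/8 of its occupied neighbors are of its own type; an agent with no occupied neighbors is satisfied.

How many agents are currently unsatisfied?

Row 0: (0,1)O 2/2 satisfied · (0,2)O 3/3 satisfied · (0,3)O 1/2 not
Row 1: (1,0)X 1/2 not · (1,1)O 2/4 not · (1,2)O 3/4 satisfied · (1,3)X 1/3 not
Row 2: (2,0)X 3/3 satisfied · (2,1)X 2/4 not · (2,2)O 1/4 not · (2,3)X 2/3 satisfied
Row 3: (3,0)X 2/2 satisfied · (3,1)X 3/3 satisfied · (3,2)X 2/3 satisfied · (3,3)X 2/2 satisfied
Unsatisfied: (0,3), (1,0), (1,1), (1,3), (2,1), (2,2) — 6 in total.

6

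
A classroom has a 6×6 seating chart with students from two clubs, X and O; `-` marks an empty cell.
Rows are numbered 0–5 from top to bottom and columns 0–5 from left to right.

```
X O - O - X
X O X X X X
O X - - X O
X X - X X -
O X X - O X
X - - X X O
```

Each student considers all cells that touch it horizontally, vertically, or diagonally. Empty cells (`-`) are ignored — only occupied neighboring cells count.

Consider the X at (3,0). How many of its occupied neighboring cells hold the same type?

Occupied neighbors of (3,0): (2,0)=O, (2,1)=X, (3,1)=X, (4,0)=O, (4,1)=X.
Same type (X): 3 of 5.

3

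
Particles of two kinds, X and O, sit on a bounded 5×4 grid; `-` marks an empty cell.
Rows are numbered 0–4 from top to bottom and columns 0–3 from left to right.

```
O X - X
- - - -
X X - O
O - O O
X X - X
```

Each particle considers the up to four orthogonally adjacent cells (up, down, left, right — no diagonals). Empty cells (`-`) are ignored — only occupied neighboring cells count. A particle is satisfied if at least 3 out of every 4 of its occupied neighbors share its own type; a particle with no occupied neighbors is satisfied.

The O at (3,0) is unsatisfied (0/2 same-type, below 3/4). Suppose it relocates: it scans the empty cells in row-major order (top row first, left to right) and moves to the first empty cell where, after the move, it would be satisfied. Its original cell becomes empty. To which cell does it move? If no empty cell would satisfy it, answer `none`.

(1,2)

Vacating (3,0). Empty cells in order:
  (0,2): 0/2 same-type → still unsatisfied.
  (1,0): 1/2 same-type → still unsatisfied.
  (1,1): 0/2 same-type → still unsatisfied.
  (1,2): 0/0 same-type → satisfied — stop here.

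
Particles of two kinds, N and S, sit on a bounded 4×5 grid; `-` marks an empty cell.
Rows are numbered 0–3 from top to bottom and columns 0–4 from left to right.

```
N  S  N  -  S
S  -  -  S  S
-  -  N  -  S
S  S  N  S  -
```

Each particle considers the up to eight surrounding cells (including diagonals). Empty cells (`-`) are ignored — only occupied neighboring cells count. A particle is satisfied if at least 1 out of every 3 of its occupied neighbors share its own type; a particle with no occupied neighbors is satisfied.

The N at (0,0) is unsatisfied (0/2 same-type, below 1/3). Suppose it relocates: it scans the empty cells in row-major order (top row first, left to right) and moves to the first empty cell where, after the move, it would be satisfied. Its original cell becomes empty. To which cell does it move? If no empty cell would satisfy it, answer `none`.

Vacating (0,0). Empty cells in order:
  (0,3): 1/4 same-type → still unsatisfied.
  (1,1): 2/4 same-type → satisfied — stop here.

(1,1)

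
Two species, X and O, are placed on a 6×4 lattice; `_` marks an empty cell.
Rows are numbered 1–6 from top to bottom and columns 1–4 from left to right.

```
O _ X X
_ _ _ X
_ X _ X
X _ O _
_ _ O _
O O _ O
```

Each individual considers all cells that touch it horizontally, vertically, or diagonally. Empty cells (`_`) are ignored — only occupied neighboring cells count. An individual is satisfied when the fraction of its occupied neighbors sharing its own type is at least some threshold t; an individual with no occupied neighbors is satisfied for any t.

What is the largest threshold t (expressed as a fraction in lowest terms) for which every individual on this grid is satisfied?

1/3

(1,1)O — no occupied neighbors
(1,3)X 2/2
(1,4)X 2/2
(2,4)X 3/3
(3,2)X 1/2
(3,4)X 1/2
(4,1)X 1/1
(4,3)O 1/3
(5,3)O 3/3
(6,1)O 1/1
(6,2)O 2/2
(6,4)O 1/1
The smallest same-type fraction is 1/3 at (4,3), which reduces to 1/3. Any threshold above that leaves this individual unsatisfied.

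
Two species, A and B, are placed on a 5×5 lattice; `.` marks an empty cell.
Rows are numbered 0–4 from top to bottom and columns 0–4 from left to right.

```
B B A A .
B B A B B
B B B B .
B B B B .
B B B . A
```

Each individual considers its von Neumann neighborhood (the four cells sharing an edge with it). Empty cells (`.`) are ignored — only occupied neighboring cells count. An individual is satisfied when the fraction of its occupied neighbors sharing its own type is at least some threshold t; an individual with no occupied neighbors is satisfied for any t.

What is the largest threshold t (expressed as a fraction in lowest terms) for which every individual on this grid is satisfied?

1/4

Row 0: (0,0)B 2/2 · (0,1)B 2/3 · (0,2)A 2/3 · (0,3)A 1/2
Row 1: (1,0)B 3/3 · (1,1)B 3/4 · (1,2)A 1/4 · (1,3)B 2/4 · (1,4)B 1/1
Row 2: (2,0)B 3/3 · (2,1)B 4/4 · (2,2)B 3/4 · (2,3)B 3/3
Row 3: (3,0)B 3/3 · (3,1)B 4/4 · (3,2)B 4/4 · (3,3)B 2/2
Row 4: (4,0)B 2/2 · (4,1)B 3/3 · (4,2)B 2/2 · (4,4)A — no occupied neighbors
The smallest same-type fraction is 1/4 at (1,2), which reduces to 1/4. Any threshold above that leaves this individual unsatisfied.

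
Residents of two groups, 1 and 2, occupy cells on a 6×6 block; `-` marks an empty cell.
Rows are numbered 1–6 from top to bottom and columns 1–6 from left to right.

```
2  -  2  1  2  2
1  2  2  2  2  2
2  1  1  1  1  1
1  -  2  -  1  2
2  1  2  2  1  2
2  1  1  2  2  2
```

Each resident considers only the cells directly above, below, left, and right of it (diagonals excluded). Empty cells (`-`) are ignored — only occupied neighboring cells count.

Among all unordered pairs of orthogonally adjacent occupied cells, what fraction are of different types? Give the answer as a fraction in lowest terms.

Scan each occupied cell's neighbors to the right and below so each pair is counted once.
Row 1: 2(1,1)–1(2,1)≠ 2(1,3)–1(1,4)≠ 2(1,3)–2(2,3)= 1(1,4)–2(1,5)≠ 1(1,4)–2(2,4)≠ 2(1,5)–2(1,6)= 2(1,5)–2(2,5)= 2(1,6)–2(2,6)=  → 4/8 unlike.
Row 2: 1(2,1)–2(2,2)≠ 1(2,1)–2(3,1)≠ 2(2,2)–2(2,3)= 2(2,2)–1(3,2)≠ 2(2,3)–2(2,4)= 2(2,3)–1(3,3)≠ 2(2,4)–2(2,5)= 2(2,4)–1(3,4)≠ 2(2,5)–2(2,6)= 2(2,5)–1(3,5)≠ 2(2,6)–1(3,6)≠  → 7/11 unlike.
Row 3: 2(3,1)–1(3,2)≠ 2(3,1)–1(4,1)≠ 1(3,2)–1(3,3)= 1(3,3)–1(3,4)= 1(3,3)–2(4,3)≠ 1(3,4)–1(3,5)= 1(3,5)–1(3,6)= 1(3,5)–1(4,5)= 1(3,6)–2(4,6)≠  → 4/9 unlike.
Row 4: 1(4,1)–2(5,1)≠ 2(4,3)–2(5,3)= 1(4,5)–2(4,6)≠ 1(4,5)–1(5,5)= 2(4,6)–2(5,6)=  → 2/5 unlike.
Row 5: 2(5,1)–1(5,2)≠ 2(5,1)–2(6,1)= 1(5,2)–2(5,3)≠ 1(5,2)–1(6,2)= 2(5,3)–2(5,4)= 2(5,3)–1(6,3)≠ 2(5,4)–1(5,5)≠ 2(5,4)–2(6,4)= 1(5,5)–2(5,6)≠ 1(5,5)–2(6,5)≠ 2(5,6)–2(6,6)=  → 6/11 unlike.
Row 6: 2(6,1)–1(6,2)≠ 1(6,2)–1(6,3)= 1(6,3)–2(6,4)≠ 2(6,4)–2(6,5)= 2(6,5)–2(6,6)=  → 2/5 unlike.
Total adjacent occupied pairs: 49; unlike-type pairs: 25.
25/49 is already in lowest terms.

25/49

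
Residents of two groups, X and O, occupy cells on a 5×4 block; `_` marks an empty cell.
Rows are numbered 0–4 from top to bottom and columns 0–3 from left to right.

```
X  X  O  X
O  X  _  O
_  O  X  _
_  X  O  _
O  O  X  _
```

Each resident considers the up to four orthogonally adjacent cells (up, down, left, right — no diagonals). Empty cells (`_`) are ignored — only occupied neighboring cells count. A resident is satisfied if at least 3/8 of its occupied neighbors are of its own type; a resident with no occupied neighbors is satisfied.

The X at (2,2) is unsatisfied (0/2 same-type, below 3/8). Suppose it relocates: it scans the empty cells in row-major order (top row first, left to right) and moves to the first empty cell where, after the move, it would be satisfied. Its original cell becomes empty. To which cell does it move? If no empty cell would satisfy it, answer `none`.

Vacating (2,2). Empty cells in order:
  (1,2): 1/3 same-type → still unsatisfied.
  (2,0): 0/2 same-type → still unsatisfied.
  (2,3): 0/1 same-type → still unsatisfied.
  (3,0): 1/2 same-type → satisfied — stop here.

(3,0)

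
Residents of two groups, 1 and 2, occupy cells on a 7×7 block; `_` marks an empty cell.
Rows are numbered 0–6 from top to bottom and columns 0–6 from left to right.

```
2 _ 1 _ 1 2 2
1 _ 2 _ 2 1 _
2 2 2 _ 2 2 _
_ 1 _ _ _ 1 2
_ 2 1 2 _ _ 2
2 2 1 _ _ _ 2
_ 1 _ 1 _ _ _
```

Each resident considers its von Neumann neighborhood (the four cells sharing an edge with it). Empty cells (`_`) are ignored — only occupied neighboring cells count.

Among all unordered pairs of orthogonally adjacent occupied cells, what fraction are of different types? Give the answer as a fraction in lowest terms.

Scan each occupied cell's neighbors to the right and below so each pair is counted once.
Row 0: 2(0,0)–1(1,0)≠ 1(0,2)–2(1,2)≠ 1(0,4)–2(0,5)≠ 1(0,4)–2(1,4)≠ 2(0,5)–2(0,6)= 2(0,5)–1(1,5)≠  → 5/6 unlike.
Row 1: 1(1,0)–2(2,0)≠ 2(1,2)–2(2,2)= 2(1,4)–1(1,5)≠ 2(1,4)–2(2,4)= 1(1,5)–2(2,5)≠  → 3/5 unlike.
Row 2: 2(2,0)–2(2,1)= 2(2,1)–2(2,2)= 2(2,1)–1(3,1)≠ 2(2,4)–2(2,5)= 2(2,5)–1(3,5)≠  → 2/5 unlike.
Row 3: 1(3,1)–2(4,1)≠ 1(3,5)–2(3,6)≠ 2(3,6)–2(4,6)=  → 2/3 unlike.
Row 4: 2(4,1)–1(4,2)≠ 2(4,1)–2(5,1)= 1(4,2)–2(4,3)≠ 1(4,2)–1(5,2)= 2(4,6)–2(5,6)=  → 2/5 unlike.
Row 5: 2(5,0)–2(5,1)= 2(5,1)–1(5,2)≠ 2(5,1)–1(6,1)≠  → 2/3 unlike.
Total adjacent occupied pairs: 27; unlike-type pairs: 16.
16/27 is already in lowest terms.

16/27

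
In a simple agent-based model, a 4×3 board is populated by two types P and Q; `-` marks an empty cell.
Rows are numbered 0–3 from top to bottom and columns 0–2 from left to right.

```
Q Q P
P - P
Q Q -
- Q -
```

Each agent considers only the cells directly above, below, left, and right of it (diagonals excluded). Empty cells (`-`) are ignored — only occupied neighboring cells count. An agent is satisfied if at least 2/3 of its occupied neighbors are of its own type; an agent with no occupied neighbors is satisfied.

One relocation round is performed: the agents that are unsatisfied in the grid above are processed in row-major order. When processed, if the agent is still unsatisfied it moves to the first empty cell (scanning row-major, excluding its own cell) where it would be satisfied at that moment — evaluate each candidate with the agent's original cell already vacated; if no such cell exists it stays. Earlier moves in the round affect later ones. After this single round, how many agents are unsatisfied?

Initially unsatisfied (in order): (0,0), (0,1), (0,2), (1,0), (2,0).
  (0,0) → (3,0).
  (0,1) → (3,2).
  (0,2): now satisfied by earlier moves; stays.
  (1,0) → (0,0).
  (2,0): now satisfied by earlier moves; stays.
Resulting grid:
P - P
- - P
Q Q -
Q Q Q
All satisfied now.

0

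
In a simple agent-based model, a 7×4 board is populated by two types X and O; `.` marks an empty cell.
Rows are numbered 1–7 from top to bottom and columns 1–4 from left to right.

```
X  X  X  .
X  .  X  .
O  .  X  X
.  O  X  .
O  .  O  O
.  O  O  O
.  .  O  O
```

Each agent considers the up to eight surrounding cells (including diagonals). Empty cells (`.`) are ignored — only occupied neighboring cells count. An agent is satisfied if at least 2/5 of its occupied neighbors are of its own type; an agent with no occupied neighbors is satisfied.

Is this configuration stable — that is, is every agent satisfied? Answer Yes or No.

(1,1)X 2/2 ✓
(1,2)X 4/4 ✓
(1,3)X 2/2 ✓
(2,1)X 2/3 ✓
(2,3)X 4/4 ✓
(3,1)O 1/2 ✓
(3,3)X 3/4 ✓
(3,4)X 3/3 ✓
(4,2)O 3/5 ✓
(4,3)X 2/5 ✓
(5,1)O 2/2 ✓
(5,3)O 5/6 ✓
(5,4)O 3/4 ✓
(6,2)O 4/4 ✓
(6,3)O 6/6 ✓
(6,4)O 5/5 ✓
(7,3)O 4/4 ✓
(7,4)O 3/3 ✓
All meet the threshold, so the configuration is stable.

Yes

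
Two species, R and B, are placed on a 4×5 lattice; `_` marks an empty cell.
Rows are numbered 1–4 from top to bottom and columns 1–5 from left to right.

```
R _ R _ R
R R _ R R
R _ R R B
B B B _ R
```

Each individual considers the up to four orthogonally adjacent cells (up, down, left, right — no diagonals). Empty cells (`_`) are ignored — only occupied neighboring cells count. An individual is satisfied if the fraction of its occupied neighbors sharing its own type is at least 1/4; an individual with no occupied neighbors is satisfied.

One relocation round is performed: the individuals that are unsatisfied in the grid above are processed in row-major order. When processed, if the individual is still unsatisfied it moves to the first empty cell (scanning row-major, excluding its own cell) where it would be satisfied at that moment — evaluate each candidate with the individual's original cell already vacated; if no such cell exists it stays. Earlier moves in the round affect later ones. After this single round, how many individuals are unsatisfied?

Initially unsatisfied (in order): (3,5), (4,5).
  (3,5) → (3,2).
  (4,5): now satisfied by earlier moves; stays.
Resulting grid:
R _ R _ R
R R _ R R
R B R R _
B B B _ R
All satisfied now.

0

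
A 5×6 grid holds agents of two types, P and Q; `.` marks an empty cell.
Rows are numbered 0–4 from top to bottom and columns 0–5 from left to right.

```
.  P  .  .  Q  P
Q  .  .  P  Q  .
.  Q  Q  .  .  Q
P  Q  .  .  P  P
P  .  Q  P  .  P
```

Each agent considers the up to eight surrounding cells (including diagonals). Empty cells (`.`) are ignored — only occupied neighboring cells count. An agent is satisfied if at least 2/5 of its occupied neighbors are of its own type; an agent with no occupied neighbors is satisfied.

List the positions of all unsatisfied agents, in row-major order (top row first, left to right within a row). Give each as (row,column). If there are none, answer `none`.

(0,1), (0,4), (0,5), (1,3), (2,5), (3,0)

(0,1)P 0/1 not
(0,4)Q 1/3 not
(0,5)P 0/2 not
(1,0)Q 1/2 satisfied
(1,3)P 0/3 not
(1,4)Q 2/4 satisfied
(2,1)Q 3/4 satisfied
(2,2)Q 2/3 satisfied
(2,5)Q 1/3 not
(3,0)P 1/3 not
(3,1)Q 3/5 satisfied
(3,4)P 3/4 satisfied
(3,5)P 2/3 satisfied
(4,0)P 1/2 satisfied
(4,2)Q 1/2 satisfied
(4,3)P 1/2 satisfied
(4,5)P 2/2 satisfied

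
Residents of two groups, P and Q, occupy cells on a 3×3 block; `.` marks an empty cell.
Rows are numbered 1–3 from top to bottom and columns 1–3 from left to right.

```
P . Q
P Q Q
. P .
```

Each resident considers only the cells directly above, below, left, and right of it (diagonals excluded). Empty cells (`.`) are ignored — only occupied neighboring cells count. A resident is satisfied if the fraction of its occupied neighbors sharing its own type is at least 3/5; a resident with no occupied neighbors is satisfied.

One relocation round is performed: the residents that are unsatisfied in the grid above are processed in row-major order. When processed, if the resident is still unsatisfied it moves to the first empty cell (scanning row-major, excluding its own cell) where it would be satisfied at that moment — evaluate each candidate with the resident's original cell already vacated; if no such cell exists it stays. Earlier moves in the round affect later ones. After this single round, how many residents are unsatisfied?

Initially unsatisfied (in order): (2,1), (2,2), (3,2).
  (2,1) → (3,1).
  (2,2): no empty cell satisfies it; stays.
  (3,2) → (2,1).
Resulting grid:
P . Q
P Q Q
P . .
Unsatisfied now: (2,2).

1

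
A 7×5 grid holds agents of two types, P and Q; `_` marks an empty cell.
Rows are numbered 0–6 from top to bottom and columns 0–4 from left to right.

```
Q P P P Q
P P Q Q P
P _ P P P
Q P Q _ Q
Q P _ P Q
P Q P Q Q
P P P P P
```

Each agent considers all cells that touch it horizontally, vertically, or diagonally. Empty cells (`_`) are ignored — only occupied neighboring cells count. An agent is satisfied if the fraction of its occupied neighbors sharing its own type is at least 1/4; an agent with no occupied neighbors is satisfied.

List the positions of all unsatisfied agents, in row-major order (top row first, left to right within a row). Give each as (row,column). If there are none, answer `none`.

(0,0), (1,2), (3,2), (4,3), (5,1)

Row 0: (0,0)Q 0/3 ✗ · (0,1)P 3/5 ✓ · (0,2)P 3/5 ✓ · (0,3)P 2/5 ✓ · (0,4)Q 1/3 ✓
Row 1: (1,0)P 3/4 ✓ · (1,1)P 5/7 ✓ · (1,2)Q 1/7 ✗ · (1,3)Q 2/8 ✓ · (1,4)P 3/5 ✓
Row 2: (2,0)P 3/4 ✓ · (2,2)P 3/6 ✓ · (2,3)P 3/7 ✓ · (2,4)P 2/4 ✓
Row 3: (3,0)Q 1/4 ✓ · (3,1)P 3/6 ✓ · (3,2)Q 0/5 ✗ · (3,4)Q 1/4 ✓
Row 4: (4,0)Q 2/5 ✓ · (4,1)P 3/7 ✓ · (4,3)P 1/6 ✗ · (4,4)Q 3/4 ✓
Row 5: (5,0)P 3/5 ✓ · (5,1)Q 1/7 ✗ · (5,2)P 5/7 ✓ · (5,3)Q 2/7 ✓ · (5,4)Q 2/5 ✓
Row 6: (6,0)P 2/3 ✓ · (6,1)P 4/5 ✓ · (6,2)P 3/5 ✓ · (6,3)P 3/5 ✓ · (6,4)P 1/3 ✓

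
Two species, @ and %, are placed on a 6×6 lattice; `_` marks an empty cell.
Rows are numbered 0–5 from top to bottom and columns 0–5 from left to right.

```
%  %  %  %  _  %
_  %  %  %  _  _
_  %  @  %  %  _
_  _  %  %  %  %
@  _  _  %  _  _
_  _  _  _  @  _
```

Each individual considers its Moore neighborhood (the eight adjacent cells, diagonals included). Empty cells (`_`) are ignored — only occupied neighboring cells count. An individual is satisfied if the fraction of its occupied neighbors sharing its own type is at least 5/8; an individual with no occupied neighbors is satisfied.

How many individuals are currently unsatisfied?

Row 0: (0,0)% 2/2 ✓ · (0,1)% 4/4 ✓ · (0,2)% 5/5 ✓ · (0,3)% 3/3 ✓ · (0,5)% 0/0 ✓
Row 1: (1,1)% 5/6 ✓ · (1,2)% 7/8 ✓ · (1,3)% 5/6 ✓
Row 2: (2,1)% 3/4 ✓ · (2,2)@ 0/7 ✗ · (2,3)% 6/7 ✓ · (2,4)% 5/5 ✓
Row 3: (3,2)% 4/5 ✓ · (3,3)% 5/6 ✓ · (3,4)% 5/5 ✓ · (3,5)% 2/2 ✓
Row 4: (4,0)@ 0/0 ✓ · (4,3)% 3/4 ✓
Row 5: (5,4)@ 0/1 ✗
Unsatisfied: (2,2), (5,4) — 2 in total.

2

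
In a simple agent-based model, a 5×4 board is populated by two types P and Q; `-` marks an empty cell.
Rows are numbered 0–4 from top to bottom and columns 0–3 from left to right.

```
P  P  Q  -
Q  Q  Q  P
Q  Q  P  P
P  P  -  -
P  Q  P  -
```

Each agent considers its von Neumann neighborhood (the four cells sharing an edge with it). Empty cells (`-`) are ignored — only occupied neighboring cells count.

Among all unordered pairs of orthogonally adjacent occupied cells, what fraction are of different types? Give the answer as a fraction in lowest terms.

1/2

Scan each occupied cell's neighbors to the right and below so each pair is counted once.
From row 0: 3 unlike of 5 pairs (running 3/5).
From row 1: 2 unlike of 7 pairs (running 5/12).
From row 2: 3 unlike of 5 pairs (running 8/17).
From row 3: 1 unlike of 3 pairs (running 9/20).
From row 4: 2 unlike of 2 pairs (running 11/22).
Total adjacent occupied pairs: 22; unlike-type pairs: 11.
11/22 reduces to 1/2.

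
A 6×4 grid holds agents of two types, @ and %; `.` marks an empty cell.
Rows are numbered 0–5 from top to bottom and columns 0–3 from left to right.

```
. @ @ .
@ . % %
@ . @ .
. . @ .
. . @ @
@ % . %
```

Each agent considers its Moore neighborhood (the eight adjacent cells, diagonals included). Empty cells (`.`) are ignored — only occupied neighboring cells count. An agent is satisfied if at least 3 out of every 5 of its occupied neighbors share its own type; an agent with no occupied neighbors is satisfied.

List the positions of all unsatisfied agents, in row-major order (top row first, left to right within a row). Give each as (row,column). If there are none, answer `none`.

(0,1)@ 2/3 ✓
(0,2)@ 1/3 ✗
(1,0)@ 2/2 ✓
(1,2)% 1/4 ✗
(1,3)% 1/3 ✗
(2,0)@ 1/1 ✓
(2,2)@ 1/3 ✗
(3,2)@ 3/3 ✓
(4,2)@ 2/4 ✗
(4,3)@ 2/3 ✓
(5,0)@ 0/1 ✗
(5,1)% 0/2 ✗
(5,3)% 0/2 ✗

(0,2), (1,2), (1,3), (2,2), (4,2), (5,0), (5,1), (5,3)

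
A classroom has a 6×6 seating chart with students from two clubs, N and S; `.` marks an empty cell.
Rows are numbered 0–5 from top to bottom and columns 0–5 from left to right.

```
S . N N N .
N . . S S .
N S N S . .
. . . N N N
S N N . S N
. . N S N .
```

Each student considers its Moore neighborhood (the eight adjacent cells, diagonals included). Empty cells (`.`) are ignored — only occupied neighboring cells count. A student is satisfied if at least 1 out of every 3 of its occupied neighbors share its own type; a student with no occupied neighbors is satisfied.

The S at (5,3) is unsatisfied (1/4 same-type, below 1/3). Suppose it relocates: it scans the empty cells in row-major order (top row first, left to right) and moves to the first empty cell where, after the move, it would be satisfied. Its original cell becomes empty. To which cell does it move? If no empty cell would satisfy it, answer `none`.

Vacating (5,3). Empty cells in order:
  (0,1): 1/3 same-type → satisfied — stop here.

(0,1)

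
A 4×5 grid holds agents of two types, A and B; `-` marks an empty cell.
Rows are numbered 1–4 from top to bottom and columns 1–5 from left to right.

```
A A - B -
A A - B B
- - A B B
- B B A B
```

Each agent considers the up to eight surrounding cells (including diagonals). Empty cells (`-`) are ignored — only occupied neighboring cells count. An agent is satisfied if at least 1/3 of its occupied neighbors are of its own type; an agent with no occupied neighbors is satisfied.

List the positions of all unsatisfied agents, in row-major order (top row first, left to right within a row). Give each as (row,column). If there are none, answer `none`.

(1,1)A 3/3 satisfied
(1,2)A 3/3 satisfied
(1,4)B 2/2 satisfied
(2,1)A 3/3 satisfied
(2,2)A 4/4 satisfied
(2,4)B 4/5 satisfied
(2,5)B 4/4 satisfied
(3,3)A 2/6 satisfied
(3,4)B 5/7 satisfied
(3,5)B 4/5 satisfied
(4,2)B 1/2 satisfied
(4,3)B 2/4 satisfied
(4,4)A 1/5 not
(4,5)B 2/3 satisfied

(4,4)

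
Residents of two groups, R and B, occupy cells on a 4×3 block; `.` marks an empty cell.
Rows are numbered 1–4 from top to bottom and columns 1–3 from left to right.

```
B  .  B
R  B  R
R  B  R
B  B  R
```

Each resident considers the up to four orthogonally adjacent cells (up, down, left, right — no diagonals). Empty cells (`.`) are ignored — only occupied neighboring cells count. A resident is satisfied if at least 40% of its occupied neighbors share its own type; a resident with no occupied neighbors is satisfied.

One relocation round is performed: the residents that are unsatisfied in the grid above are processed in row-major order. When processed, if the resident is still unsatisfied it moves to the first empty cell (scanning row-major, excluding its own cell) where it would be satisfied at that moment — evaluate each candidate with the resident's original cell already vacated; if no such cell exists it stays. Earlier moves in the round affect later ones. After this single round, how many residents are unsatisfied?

1

Initially unsatisfied (in order): (1,1), (1,3), (2,1), (2,2), (2,3), (3,1).
  (1,1) → (1,2).
  (1,3): now satisfied by earlier moves; stays.
  (2,1): now satisfied by earlier moves; stays.
  (2,2): now satisfied by earlier moves; stays.
  (2,3) → (1,1).
  (3,1): no empty cell satisfies it; stays.
Resulting grid:
R B B
R B .
R B R
B B R
Unsatisfied now: (3,1).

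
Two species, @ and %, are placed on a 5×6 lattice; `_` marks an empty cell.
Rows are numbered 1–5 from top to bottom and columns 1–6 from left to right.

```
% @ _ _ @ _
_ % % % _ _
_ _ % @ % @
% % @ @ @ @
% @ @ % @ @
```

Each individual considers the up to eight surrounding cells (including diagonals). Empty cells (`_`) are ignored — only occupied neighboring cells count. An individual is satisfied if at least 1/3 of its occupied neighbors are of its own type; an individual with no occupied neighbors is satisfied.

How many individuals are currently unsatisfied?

(1,1)% 1/2 ok
(1,2)@ 0/3 unhappy
(1,5)@ 0/1 unhappy
(2,2)% 3/4 ok
(2,3)% 3/5 ok
(2,4)% 3/5 ok
(3,3)% 4/7 ok
(3,4)@ 3/7 ok
(3,5)% 1/6 unhappy
(3,6)@ 2/3 ok
(4,1)% 2/3 ok
(4,2)% 3/6 ok
(4,3)@ 4/7 ok
(4,4)@ 5/8 ok
(4,5)@ 6/8 ok
(4,6)@ 4/5 ok
(5,1)% 2/3 ok
(5,2)@ 2/5 ok
(5,3)@ 3/5 ok
(5,4)% 0/5 unhappy
(5,5)@ 4/5 ok
(5,6)@ 3/3 ok
Unsatisfied: (1,2), (1,5), (3,5), (5,4) — 4 in total.

4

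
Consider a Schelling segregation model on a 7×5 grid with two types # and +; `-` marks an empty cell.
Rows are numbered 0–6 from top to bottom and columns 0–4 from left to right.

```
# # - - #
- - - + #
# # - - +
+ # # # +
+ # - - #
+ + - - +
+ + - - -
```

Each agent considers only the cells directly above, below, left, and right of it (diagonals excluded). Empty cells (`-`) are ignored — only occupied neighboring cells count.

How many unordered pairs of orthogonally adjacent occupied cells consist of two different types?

Scan each occupied cell's neighbors to the right and below so each pair is counted once.
Row 0: #(0,0)–#(0,1)= #(0,4)–#(1,4)=  → 0/2 unlike.
Row 1: +(1,3)–#(1,4)≠ #(1,4)–+(2,4)≠  → 2/2 unlike.
Row 2: #(2,0)–#(2,1)= #(2,0)–+(3,0)≠ #(2,1)–#(3,1)= +(2,4)–+(3,4)=  → 1/4 unlike.
Row 3: +(3,0)–#(3,1)≠ +(3,0)–+(4,0)= #(3,1)–#(3,2)= #(3,1)–#(4,1)= #(3,2)–#(3,3)= #(3,3)–+(3,4)≠ +(3,4)–#(4,4)≠  → 3/7 unlike.
Row 4: +(4,0)–#(4,1)≠ +(4,0)–+(5,0)= #(4,1)–+(5,1)≠ #(4,4)–+(5,4)≠  → 3/4 unlike.
Row 5: +(5,0)–+(5,1)= +(5,0)–+(6,0)= +(5,1)–+(6,1)=  → 0/3 unlike.
Row 6: +(6,0)–+(6,1)=  → 0/1 unlike.
Total adjacent occupied pairs: 23; unlike-type pairs: 9.

9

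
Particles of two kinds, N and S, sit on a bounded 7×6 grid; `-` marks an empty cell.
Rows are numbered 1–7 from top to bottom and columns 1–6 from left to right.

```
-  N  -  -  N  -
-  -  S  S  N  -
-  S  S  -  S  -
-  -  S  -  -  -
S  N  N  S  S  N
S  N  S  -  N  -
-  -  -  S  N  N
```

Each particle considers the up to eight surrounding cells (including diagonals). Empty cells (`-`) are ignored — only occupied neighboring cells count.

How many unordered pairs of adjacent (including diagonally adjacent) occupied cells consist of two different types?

Scan each occupied cell's neighbors to the right and below (and the two forward diagonals) so each pair is counted once.
Row 1: N(1,2)–S(2,3)≠ N(1,5)–N(2,5)= N(1,5)–S(2,4)≠  → 2/3 unlike.
Row 2: S(2,3)–S(2,4)= S(2,3)–S(3,3)= S(2,3)–S(3,2)= S(2,4)–N(2,5)≠ S(2,4)–S(3,5)= S(2,4)–S(3,3)= N(2,5)–S(3,5)≠  → 2/7 unlike.
Row 3: S(3,2)–S(3,3)= S(3,2)–S(4,3)= S(3,3)–S(4,3)=  → 0/3 unlike.
Row 4: S(4,3)–N(5,3)≠ S(4,3)–S(5,4)= S(4,3)–N(5,2)≠  → 2/3 unlike.
Row 5: S(5,1)–N(5,2)≠ S(5,1)–S(6,1)= S(5,1)–N(6,2)≠ N(5,2)–N(5,3)= N(5,2)–N(6,2)= N(5,2)–S(6,3)≠ N(5,2)–S(6,1)≠ N(5,3)–S(5,4)≠ N(5,3)–S(6,3)≠ N(5,3)–N(6,2)= S(5,4)–S(5,5)= S(5,4)–N(6,5)≠ S(5,4)–S(6,3)= S(5,5)–N(5,6)≠ S(5,5)–N(6,5)≠ N(5,6)–N(6,5)=  → 9/16 unlike.
Row 6: S(6,1)–N(6,2)≠ N(6,2)–S(6,3)≠ S(6,3)–S(7,4)= N(6,5)–N(7,5)= N(6,5)–N(7,6)= N(6,5)–S(7,4)≠  → 3/6 unlike.
Row 7: S(7,4)–N(7,5)≠ N(7,5)–N(7,6)=  → 1/2 unlike.
Total adjacent occupied pairs: 40; unlike-type pairs: 19.

19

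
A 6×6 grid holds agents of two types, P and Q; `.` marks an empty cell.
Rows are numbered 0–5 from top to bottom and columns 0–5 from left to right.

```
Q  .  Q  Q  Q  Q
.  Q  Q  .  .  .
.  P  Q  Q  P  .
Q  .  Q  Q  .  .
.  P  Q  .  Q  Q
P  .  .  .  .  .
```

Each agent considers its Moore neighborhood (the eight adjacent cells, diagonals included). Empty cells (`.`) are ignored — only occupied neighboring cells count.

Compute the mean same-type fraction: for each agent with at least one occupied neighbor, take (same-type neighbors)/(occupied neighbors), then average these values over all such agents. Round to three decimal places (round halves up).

Row 0: (0,0)Q 1/1 · (0,2)Q 3/3 · (0,3)Q 3/3 · (0,4)Q 2/2 · (0,5)Q 1/1
Row 1: (1,1)Q 4/5 · (1,2)Q 5/6
Row 2: (2,1)P 0/5 · (2,2)Q 5/6 · (2,3)Q 4/5 · (2,4)P 0/2
Row 3: (3,0)Q 0/2 · (3,2)Q 4/6 · (3,3)Q 5/6
Row 4: (4,1)P 1/4 · (4,2)Q 2/3 · (4,4)Q 2/2 · (4,5)Q 1/1
Row 5: (5,0)P 1/1
Sum over 19 agents: 1/1 + 3/3 + 3/3 + 2/2 + 1/1 + 4/5 + 5/6 + 0/5 + 5/6 + 4/5 + 0/2 + 0/2 + 4/6 + 5/6 + 1/4 + 2/3 + 2/2 + 1/1 + 1/1 = 821/60; mean = 821/60 ÷ 19 = 821/1140 = 0.720175… → 0.720.

0.720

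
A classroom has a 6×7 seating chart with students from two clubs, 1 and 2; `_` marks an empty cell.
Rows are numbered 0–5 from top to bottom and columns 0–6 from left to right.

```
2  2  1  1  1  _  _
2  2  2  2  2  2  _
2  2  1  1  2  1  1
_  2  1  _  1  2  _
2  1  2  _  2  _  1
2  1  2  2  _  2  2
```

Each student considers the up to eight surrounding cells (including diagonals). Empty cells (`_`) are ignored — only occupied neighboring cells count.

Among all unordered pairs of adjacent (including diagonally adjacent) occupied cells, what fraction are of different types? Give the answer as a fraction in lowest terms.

1/2

Scan each occupied cell's neighbors to the right and below (and the two forward diagonals) so each pair is counted once.
From row 0: 10 unlike of 18 pairs (running 10/18).
From row 1: 9 unlike of 22 pairs (running 19/40).
From row 2: 8 unlike of 18 pairs (running 27/58).
From row 3: 6 unlike of 10 pairs (running 33/68).
From row 4: 8 unlike of 14 pairs (running 41/82).
From row 5: 2 unlike of 4 pairs (running 43/86).
Total adjacent occupied pairs: 86; unlike-type pairs: 43.
43/86 reduces to 1/2.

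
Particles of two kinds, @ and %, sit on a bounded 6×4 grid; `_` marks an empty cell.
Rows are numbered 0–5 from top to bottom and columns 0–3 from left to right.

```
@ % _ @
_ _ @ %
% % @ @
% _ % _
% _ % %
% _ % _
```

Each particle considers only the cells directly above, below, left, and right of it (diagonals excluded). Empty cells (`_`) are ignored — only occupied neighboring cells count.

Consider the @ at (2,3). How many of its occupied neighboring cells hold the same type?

Occupied neighbors of (2,3): (1,3)=%, (2,2)=@.
Same type (@): 1 of 2.

1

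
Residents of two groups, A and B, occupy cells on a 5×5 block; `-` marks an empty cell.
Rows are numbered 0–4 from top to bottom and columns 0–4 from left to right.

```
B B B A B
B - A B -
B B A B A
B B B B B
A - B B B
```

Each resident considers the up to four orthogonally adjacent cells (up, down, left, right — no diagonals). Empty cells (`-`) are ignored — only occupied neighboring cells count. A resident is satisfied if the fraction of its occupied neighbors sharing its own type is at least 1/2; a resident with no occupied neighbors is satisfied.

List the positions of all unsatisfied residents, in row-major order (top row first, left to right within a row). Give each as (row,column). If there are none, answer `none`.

(0,2), (0,3), (0,4), (1,2), (1,3), (2,2), (2,4), (4,0)

(0,0)B 2/2 ok
(0,1)B 2/2 ok
(0,2)B 1/3 unhappy
(0,3)A 0/3 unhappy
(0,4)B 0/1 unhappy
(1,0)B 2/2 ok
(1,2)A 1/3 unhappy
(1,3)B 1/3 unhappy
(2,0)B 3/3 ok
(2,1)B 2/3 ok
(2,2)A 1/4 unhappy
(2,3)B 2/4 ok
(2,4)A 0/2 unhappy
(3,0)B 2/3 ok
(3,1)B 3/3 ok
(3,2)B 3/4 ok
(3,3)B 4/4 ok
(3,4)B 2/3 ok
(4,0)A 0/1 unhappy
(4,2)B 2/2 ok
(4,3)B 3/3 ok
(4,4)B 2/2 ok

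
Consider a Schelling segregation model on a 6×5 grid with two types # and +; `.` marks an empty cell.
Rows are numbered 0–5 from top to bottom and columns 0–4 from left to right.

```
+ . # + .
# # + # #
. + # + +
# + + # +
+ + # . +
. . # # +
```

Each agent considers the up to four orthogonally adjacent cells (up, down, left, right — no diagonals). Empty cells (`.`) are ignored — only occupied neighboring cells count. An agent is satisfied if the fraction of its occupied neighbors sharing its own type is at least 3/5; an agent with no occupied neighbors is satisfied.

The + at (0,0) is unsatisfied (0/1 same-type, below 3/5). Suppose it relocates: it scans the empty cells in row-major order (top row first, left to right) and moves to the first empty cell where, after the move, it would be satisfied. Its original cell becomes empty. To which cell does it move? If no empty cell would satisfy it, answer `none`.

(5,0)

Vacating (0,0). Empty cells in order:
  (0,1): 0/2 same-type → still unsatisfied.
  (0,4): 1/2 same-type → still unsatisfied.
  (2,0): 1/3 same-type → still unsatisfied.
  (4,3): 1/4 same-type → still unsatisfied.
  (5,0): 1/1 same-type → satisfied — stop here.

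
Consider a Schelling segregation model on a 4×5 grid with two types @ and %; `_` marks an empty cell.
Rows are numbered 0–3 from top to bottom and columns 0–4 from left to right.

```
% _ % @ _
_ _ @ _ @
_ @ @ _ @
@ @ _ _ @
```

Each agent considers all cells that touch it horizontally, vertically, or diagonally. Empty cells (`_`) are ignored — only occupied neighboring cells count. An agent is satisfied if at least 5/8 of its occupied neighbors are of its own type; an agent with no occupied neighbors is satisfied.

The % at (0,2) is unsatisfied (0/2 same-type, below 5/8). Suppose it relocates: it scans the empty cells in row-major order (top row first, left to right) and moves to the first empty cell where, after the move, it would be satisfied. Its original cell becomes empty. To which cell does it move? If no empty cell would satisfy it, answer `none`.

Vacating (0,2). Empty cells in order:
  (0,1): 1/2 same-type → still unsatisfied.
  (0,4): 0/2 same-type → still unsatisfied.
  (1,0): 1/2 same-type → still unsatisfied.
  (1,1): 1/4 same-type → still unsatisfied.
  (1,3): 0/5 same-type → still unsatisfied.
  (2,0): 0/3 same-type → still unsatisfied.
  (2,3): 0/5 same-type → still unsatisfied.
  (3,2): 0/3 same-type → still unsatisfied.
  (3,3): 0/3 same-type → still unsatisfied.

none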